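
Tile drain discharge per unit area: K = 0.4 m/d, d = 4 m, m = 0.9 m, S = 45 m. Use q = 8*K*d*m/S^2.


q = 8*K*d*m/S^2
q = 8*0.4*4*0.9/45^2
q = 11.5200 / 2025

0.0057 m/d


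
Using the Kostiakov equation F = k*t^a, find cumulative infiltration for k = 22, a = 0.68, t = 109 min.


F = k * t^a = 22 * 109^0.68
F = 22 * 24.291259

534.4077 mm


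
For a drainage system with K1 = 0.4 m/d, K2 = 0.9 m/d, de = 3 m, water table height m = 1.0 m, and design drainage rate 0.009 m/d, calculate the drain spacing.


S^2 = 8*K2*de*m/q + 4*K1*m^2/q
S^2 = 8*0.9*3*1.0/0.009 + 4*0.4*1.0^2/0.009
S = sqrt(2577.7778)

50.7718 m


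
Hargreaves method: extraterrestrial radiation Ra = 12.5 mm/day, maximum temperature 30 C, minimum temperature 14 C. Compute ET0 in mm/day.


Tmean = (Tmax + Tmin)/2 = (30 + 14)/2 = 22.0
ET0 = 0.0023 * 12.5 * (22.0 + 17.8) * sqrt(30 - 14)
ET0 = 0.0023 * 12.5 * 39.8 * 4.000000

4.5770 mm/day


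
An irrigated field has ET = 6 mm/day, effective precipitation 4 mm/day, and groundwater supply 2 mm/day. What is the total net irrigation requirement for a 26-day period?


Daily deficit = ET - Pe - GW = 6 - 4 - 2 = 0 mm/day
NIR = 0 * 26 = 0 mm

0 mm


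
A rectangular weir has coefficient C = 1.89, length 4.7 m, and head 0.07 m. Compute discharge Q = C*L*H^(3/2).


Q = C * L * H^(3/2) = 1.89 * 4.7 * 0.07^1.5 = 1.89 * 4.7 * 0.018520

0.1645 m^3/s


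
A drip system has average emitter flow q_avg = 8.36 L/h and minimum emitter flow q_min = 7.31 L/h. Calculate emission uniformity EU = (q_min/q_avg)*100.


EU = (q_min/q_avg)*100 = (7.31/8.36)*100 = 87.4402%

87.4402 %


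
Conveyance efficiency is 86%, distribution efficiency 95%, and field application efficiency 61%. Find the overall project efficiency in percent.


Ec = 0.86, Eb = 0.95, Ea = 0.61
E = 0.86 * 0.95 * 0.61 * 100 = 49.8370%

49.8370 %


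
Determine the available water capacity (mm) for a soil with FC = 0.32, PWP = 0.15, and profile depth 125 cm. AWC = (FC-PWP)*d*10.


AWC = (FC - PWP) * d * 10
AWC = (0.32 - 0.15) * 125 * 10
AWC = 0.1700 * 125 * 10

212.5000 mm


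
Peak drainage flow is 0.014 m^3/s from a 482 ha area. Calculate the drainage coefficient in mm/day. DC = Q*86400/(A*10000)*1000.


DC = Q * 86400 / (A * 10000) * 1000
DC = 0.014 * 86400 / (482 * 10000) * 1000
DC = 1209600.0000 / 4820000

0.2510 mm/day


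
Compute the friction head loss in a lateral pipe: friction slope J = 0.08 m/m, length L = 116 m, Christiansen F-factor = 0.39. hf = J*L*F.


hf = J * L * F = 0.08 * 116 * 0.39 = 3.6192 m

3.6192 m


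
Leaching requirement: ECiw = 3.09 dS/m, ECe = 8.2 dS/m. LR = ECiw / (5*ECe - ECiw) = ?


LR = ECiw / (5*ECe - ECiw)
LR = 3.09 / (5*8.2 - 3.09)
LR = 3.09 / 37.9100

0.0815


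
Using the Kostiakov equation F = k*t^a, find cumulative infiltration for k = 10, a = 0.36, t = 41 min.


F = k * t^a = 10 * 41^0.36
F = 10 * 3.807169

38.0717 mm


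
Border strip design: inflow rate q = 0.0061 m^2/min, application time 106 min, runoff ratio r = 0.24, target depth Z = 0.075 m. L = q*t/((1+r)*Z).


L = q*t/((1+r)*Z)
L = 0.0061*106/((1+0.24)*0.075)
L = 0.6466/0.093

6.9527 m


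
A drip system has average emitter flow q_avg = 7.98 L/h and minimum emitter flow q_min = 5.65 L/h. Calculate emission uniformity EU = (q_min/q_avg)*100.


EU = (q_min/q_avg)*100 = (5.65/7.98)*100 = 70.8020%

70.8020 %


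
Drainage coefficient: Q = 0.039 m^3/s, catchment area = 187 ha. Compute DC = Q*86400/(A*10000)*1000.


DC = Q * 86400 / (A * 10000) * 1000
DC = 0.039 * 86400 / (187 * 10000) * 1000
DC = 3369600.0000 / 1870000

1.8019 mm/day


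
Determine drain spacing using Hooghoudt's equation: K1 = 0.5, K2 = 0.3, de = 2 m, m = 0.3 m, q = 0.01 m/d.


S^2 = 8*K2*de*m/q + 4*K1*m^2/q
S^2 = 8*0.3*2*0.3/0.01 + 4*0.5*0.3^2/0.01
S = sqrt(162.0000)

12.7279 m


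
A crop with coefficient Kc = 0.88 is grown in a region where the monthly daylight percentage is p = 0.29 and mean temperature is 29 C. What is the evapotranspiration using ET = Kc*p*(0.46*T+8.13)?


ET = Kc * p * (0.46*T + 8.13)
ET = 0.88 * 0.29 * (0.46*29 + 8.13)
ET = 0.88 * 0.29 * 21.4700

5.4791 mm/day


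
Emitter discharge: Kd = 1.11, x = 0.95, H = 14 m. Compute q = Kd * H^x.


q = Kd * H^x = 1.11 * 14^0.95 = 1.11 * 12.269352

13.6190 L/h


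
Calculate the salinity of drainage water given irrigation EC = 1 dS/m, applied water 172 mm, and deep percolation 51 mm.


EC_dw = EC_iw * D_iw / D_dw
EC_dw = 1 * 172 / 51
EC_dw = 172 / 51

3.3725 dS/m


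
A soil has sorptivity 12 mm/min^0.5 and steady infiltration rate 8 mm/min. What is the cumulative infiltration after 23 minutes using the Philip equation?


F = S*sqrt(t) + A*t
F = 12*sqrt(23) + 8*23
F = 12*4.795832 + 184

241.5500 mm


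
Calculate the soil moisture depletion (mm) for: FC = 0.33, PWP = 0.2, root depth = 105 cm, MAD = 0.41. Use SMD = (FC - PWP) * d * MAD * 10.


SMD = (FC - PWP) * d * MAD * 10
SMD = (0.33 - 0.2) * 105 * 0.41 * 10
SMD = 0.1300 * 105 * 0.41 * 10

55.9650 mm


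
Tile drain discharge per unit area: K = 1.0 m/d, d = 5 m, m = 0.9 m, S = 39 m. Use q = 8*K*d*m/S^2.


q = 8*K*d*m/S^2
q = 8*1.0*5*0.9/39^2
q = 36.0000 / 1521

0.0237 m/d


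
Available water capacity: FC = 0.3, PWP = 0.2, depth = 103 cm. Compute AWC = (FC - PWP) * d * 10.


AWC = (FC - PWP) * d * 10
AWC = (0.3 - 0.2) * 103 * 10
AWC = 0.1000 * 103 * 10

103.0000 mm


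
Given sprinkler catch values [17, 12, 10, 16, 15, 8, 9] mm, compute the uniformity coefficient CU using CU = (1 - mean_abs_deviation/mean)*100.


mean = 12.428571 mm
MAD = 3.061224 mm
CU = (1 - 3.061224/12.428571)*100

75.3695 %


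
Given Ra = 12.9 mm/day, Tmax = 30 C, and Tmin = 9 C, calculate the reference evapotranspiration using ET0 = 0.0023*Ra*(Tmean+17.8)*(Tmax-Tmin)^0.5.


Tmean = (Tmax + Tmin)/2 = (30 + 9)/2 = 19.5
ET0 = 0.0023 * 12.9 * (19.5 + 17.8) * sqrt(30 - 9)
ET0 = 0.0023 * 12.9 * 37.3 * 4.582576

5.0715 mm/day


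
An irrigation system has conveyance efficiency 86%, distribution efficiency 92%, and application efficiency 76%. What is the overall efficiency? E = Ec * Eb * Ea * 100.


Ec = 0.86, Eb = 0.92, Ea = 0.76
E = 0.86 * 0.92 * 0.76 * 100 = 60.1312%

60.1312 %


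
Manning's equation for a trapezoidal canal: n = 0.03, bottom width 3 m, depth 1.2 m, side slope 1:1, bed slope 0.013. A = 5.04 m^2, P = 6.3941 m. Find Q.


R = A/P = 5.04/6.3941 = 0.788227
Q = (1/0.03) * 5.04 * 0.788227^(2/3) * 0.013^0.5

16.3449 m^3/s


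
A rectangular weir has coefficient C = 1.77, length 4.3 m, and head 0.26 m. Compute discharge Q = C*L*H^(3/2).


Q = C * L * H^(3/2) = 1.77 * 4.3 * 0.26^1.5 = 1.77 * 4.3 * 0.132575

1.0090 m^3/s


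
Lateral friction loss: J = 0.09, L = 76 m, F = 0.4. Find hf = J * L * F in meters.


hf = J * L * F = 0.09 * 76 * 0.4 = 2.7360 m

2.7360 m


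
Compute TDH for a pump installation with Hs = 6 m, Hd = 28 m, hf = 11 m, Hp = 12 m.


TDH = Hs + Hd + hf + Hp = 6 + 28 + 11 + 12 = 57

57 m


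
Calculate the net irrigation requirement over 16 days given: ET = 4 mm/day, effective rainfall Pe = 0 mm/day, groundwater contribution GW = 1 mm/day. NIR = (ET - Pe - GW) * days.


Daily deficit = ET - Pe - GW = 4 - 0 - 1 = 3 mm/day
NIR = 3 * 16 = 48 mm

48.0000 mm


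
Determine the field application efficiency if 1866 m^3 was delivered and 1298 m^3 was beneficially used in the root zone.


Ea = V_root / V_field * 100 = 1298 / 1866 * 100 = 69.5606%

69.5606 %


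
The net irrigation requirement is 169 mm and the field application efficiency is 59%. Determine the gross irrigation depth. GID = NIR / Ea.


Ea = 59% = 0.59
GID = NIR / Ea = 169 / 0.59 = 286.4407 mm

286.4407 mm


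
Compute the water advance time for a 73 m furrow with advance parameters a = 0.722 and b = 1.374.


t = (L/a)^(1/b)
t = (73/0.722)^(1/1.374)
t = 101.108033^(1/1.374)

28.7798 min


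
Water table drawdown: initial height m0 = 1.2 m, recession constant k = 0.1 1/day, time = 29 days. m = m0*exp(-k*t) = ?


m = m0 * exp(-k*t)
m = 1.2 * exp(-0.1 * 29)
m = 1.2 * exp(-2.9000)

0.0660 m


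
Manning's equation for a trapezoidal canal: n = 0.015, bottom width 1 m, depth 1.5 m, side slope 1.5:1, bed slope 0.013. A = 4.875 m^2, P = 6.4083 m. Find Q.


R = A/P = 4.875/6.4083 = 0.760732
Q = (1/0.015) * 4.875 * 0.760732^(2/3) * 0.013^0.5

30.8799 m^3/s


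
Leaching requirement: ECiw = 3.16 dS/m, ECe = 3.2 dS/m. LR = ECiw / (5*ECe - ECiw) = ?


LR = ECiw / (5*ECe - ECiw)
LR = 3.16 / (5*3.2 - 3.16)
LR = 3.16 / 12.8400

0.2461


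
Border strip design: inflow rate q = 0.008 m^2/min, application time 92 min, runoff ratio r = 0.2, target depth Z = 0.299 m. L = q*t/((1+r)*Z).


L = q*t/((1+r)*Z)
L = 0.008*92/((1+0.2)*0.299)
L = 0.736/0.3588

2.0513 m


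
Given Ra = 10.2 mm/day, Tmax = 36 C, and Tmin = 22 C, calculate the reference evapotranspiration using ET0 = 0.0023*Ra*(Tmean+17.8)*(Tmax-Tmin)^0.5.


Tmean = (Tmax + Tmin)/2 = (36 + 22)/2 = 29.0
ET0 = 0.0023 * 10.2 * (29.0 + 17.8) * sqrt(36 - 22)
ET0 = 0.0023 * 10.2 * 46.8 * 3.741657

4.1081 mm/day


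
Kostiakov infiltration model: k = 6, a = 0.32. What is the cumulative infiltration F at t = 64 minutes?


F = k * t^a = 6 * 64^0.32
F = 6 * 3.784231

22.7054 mm


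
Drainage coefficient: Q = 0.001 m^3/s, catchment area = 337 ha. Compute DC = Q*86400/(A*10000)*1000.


DC = Q * 86400 / (A * 10000) * 1000
DC = 0.001 * 86400 / (337 * 10000) * 1000
DC = 86400.0000 / 3370000

0.0256 mm/day


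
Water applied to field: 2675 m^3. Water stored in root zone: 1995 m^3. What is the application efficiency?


Ea = V_root / V_field * 100 = 1995 / 2675 * 100 = 74.5794%

74.5794 %


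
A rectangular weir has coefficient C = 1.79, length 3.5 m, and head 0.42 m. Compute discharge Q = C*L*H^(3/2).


Q = C * L * H^(3/2) = 1.79 * 3.5 * 0.42^1.5 = 1.79 * 3.5 * 0.272191

1.7053 m^3/s


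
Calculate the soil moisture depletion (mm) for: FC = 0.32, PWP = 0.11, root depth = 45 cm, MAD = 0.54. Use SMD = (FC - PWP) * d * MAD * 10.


SMD = (FC - PWP) * d * MAD * 10
SMD = (0.32 - 0.11) * 45 * 0.54 * 10
SMD = 0.2100 * 45 * 0.54 * 10

51.0300 mm


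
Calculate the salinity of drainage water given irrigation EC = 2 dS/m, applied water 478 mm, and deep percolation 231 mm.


EC_dw = EC_iw * D_iw / D_dw
EC_dw = 2 * 478 / 231
EC_dw = 956 / 231

4.1385 dS/m


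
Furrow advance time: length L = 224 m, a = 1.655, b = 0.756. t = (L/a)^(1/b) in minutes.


t = (L/a)^(1/b)
t = (224/1.655)^(1/0.756)
t = 135.347432^(1/0.756)

659.7484 min


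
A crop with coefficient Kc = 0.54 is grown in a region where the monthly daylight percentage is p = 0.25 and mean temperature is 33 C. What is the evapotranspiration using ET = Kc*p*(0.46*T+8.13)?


ET = Kc * p * (0.46*T + 8.13)
ET = 0.54 * 0.25 * (0.46*33 + 8.13)
ET = 0.54 * 0.25 * 23.3100

3.1469 mm/day


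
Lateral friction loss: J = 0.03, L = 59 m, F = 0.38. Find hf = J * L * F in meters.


hf = J * L * F = 0.03 * 59 * 0.38 = 0.6726 m

0.6726 m


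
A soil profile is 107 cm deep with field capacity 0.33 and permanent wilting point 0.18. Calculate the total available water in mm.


AWC = (FC - PWP) * d * 10
AWC = (0.33 - 0.18) * 107 * 10
AWC = 0.1500 * 107 * 10

160.5000 mm


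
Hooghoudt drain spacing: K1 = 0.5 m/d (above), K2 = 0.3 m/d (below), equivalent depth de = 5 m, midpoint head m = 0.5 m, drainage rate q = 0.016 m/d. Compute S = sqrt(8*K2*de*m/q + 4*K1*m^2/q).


S^2 = 8*K2*de*m/q + 4*K1*m^2/q
S^2 = 8*0.3*5*0.5/0.016 + 4*0.5*0.5^2/0.016
S = sqrt(406.2500)

20.1556 m


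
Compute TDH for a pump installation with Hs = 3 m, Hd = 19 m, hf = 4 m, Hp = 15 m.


TDH = Hs + Hd + hf + Hp = 3 + 19 + 4 + 15 = 41

41 m


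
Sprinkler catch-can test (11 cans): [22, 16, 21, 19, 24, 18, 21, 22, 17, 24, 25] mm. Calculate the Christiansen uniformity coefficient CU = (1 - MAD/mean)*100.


mean = 20.818182 mm
MAD = 2.413223 mm
CU = (1 - 2.413223/20.818182)*100

88.4081 %


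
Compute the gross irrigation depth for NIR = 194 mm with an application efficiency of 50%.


Ea = 50% = 0.5
GID = NIR / Ea = 194 / 0.5 = 388.0000 mm

388.0000 mm


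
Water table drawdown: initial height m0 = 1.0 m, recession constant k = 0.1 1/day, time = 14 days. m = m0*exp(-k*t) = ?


m = m0 * exp(-k*t)
m = 1.0 * exp(-0.1 * 14)
m = 1.0 * exp(-1.4000)

0.2466 m


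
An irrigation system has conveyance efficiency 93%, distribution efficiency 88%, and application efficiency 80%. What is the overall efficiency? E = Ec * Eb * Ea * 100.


Ec = 0.93, Eb = 0.88, Ea = 0.8
E = 0.93 * 0.88 * 0.8 * 100 = 65.4720%

65.4720 %


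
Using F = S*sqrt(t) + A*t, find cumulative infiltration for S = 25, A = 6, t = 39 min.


F = S*sqrt(t) + A*t
F = 25*sqrt(39) + 6*39
F = 25*6.244998 + 234

390.1250 mm


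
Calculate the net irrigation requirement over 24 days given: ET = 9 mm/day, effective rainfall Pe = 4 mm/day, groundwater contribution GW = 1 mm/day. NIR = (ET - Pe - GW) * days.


Daily deficit = ET - Pe - GW = 9 - 4 - 1 = 4 mm/day
NIR = 4 * 24 = 96 mm

96.0000 mm


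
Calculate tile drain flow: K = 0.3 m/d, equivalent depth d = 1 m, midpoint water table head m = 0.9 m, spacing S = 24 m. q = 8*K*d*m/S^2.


q = 8*K*d*m/S^2
q = 8*0.3*1*0.9/24^2
q = 2.1600 / 576

0.0038 m/d


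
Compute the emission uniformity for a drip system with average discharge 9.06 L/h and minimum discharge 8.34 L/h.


EU = (q_min/q_avg)*100 = (8.34/9.06)*100 = 92.0530%

92.0530 %


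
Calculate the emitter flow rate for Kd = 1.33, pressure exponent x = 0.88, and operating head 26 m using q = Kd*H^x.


q = Kd * H^x = 1.33 * 26^0.88 = 1.33 * 17.586384

23.3899 L/h


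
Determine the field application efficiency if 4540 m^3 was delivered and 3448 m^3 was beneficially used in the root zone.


Ea = V_root / V_field * 100 = 3448 / 4540 * 100 = 75.9471%

75.9471 %


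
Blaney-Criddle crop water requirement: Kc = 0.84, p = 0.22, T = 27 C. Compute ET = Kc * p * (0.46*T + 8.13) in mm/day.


ET = Kc * p * (0.46*T + 8.13)
ET = 0.84 * 0.22 * (0.46*27 + 8.13)
ET = 0.84 * 0.22 * 20.5500

3.7976 mm/day


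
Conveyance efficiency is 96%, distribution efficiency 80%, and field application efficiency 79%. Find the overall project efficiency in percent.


Ec = 0.96, Eb = 0.8, Ea = 0.79
E = 0.96 * 0.8 * 0.79 * 100 = 60.6720%

60.6720 %


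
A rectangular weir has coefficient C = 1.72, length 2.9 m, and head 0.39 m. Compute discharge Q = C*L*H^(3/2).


Q = C * L * H^(3/2) = 1.72 * 2.9 * 0.39^1.5 = 1.72 * 2.9 * 0.243555

1.2149 m^3/s


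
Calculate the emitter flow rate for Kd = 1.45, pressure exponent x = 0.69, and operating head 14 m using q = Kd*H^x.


q = Kd * H^x = 1.45 * 14^0.69 = 1.45 * 6.177722

8.9577 L/h


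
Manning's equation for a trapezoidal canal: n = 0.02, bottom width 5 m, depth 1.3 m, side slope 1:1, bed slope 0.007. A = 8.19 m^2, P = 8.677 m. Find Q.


R = A/P = 8.19/8.677 = 0.943875
Q = (1/0.02) * 8.19 * 0.943875^(2/3) * 0.007^0.5

32.9670 m^3/s


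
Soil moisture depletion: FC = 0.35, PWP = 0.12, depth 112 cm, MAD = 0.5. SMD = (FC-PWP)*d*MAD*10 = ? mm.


SMD = (FC - PWP) * d * MAD * 10
SMD = (0.35 - 0.12) * 112 * 0.5 * 10
SMD = 0.2300 * 112 * 0.5 * 10

128.8000 mm


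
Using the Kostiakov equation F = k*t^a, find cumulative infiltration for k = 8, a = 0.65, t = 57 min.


F = k * t^a = 8 * 57^0.65
F = 8 * 13.845819

110.7666 mm


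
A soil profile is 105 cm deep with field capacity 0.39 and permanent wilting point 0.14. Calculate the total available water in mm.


AWC = (FC - PWP) * d * 10
AWC = (0.39 - 0.14) * 105 * 10
AWC = 0.2500 * 105 * 10

262.5000 mm


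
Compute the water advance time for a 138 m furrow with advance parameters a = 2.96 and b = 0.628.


t = (L/a)^(1/b)
t = (138/2.96)^(1/0.628)
t = 46.621622^(1/0.628)

453.9273 min


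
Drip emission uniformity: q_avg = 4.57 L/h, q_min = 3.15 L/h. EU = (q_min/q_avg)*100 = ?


EU = (q_min/q_avg)*100 = (3.15/4.57)*100 = 68.9278%

68.9278 %


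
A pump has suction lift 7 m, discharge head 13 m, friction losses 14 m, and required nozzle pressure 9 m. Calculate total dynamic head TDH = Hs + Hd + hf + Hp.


TDH = Hs + Hd + hf + Hp = 7 + 13 + 14 + 9 = 43

43 m


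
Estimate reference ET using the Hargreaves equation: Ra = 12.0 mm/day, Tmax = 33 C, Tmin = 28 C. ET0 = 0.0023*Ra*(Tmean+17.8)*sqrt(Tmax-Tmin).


Tmean = (Tmax + Tmin)/2 = (33 + 28)/2 = 30.5
ET0 = 0.0023 * 12.0 * (30.5 + 17.8) * sqrt(33 - 28)
ET0 = 0.0023 * 12.0 * 48.3 * 2.236068

2.9809 mm/day


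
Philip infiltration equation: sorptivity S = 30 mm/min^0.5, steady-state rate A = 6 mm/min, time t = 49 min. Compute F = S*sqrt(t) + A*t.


F = S*sqrt(t) + A*t
F = 30*sqrt(49) + 6*49
F = 30*7.000000 + 294

504.0000 mm


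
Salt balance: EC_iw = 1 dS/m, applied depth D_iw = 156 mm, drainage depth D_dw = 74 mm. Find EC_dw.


EC_dw = EC_iw * D_iw / D_dw
EC_dw = 1 * 156 / 74
EC_dw = 156 / 74

2.1081 dS/m


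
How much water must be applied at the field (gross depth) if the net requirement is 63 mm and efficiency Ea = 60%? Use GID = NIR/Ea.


Ea = 60% = 0.6
GID = NIR / Ea = 63 / 0.6 = 105.0000 mm

105.0000 mm


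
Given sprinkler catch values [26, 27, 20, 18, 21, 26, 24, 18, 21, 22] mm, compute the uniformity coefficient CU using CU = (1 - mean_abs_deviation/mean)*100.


mean = 22.300000 mm
MAD = 2.760000 mm
CU = (1 - 2.760000/22.300000)*100

87.6233 %


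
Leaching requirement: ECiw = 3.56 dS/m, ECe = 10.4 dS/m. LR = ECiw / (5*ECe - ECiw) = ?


LR = ECiw / (5*ECe - ECiw)
LR = 3.56 / (5*10.4 - 3.56)
LR = 3.56 / 48.4400

0.0735


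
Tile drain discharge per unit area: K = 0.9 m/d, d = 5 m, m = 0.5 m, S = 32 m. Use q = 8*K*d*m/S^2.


q = 8*K*d*m/S^2
q = 8*0.9*5*0.5/32^2
q = 18.0000 / 1024

0.0176 m/d


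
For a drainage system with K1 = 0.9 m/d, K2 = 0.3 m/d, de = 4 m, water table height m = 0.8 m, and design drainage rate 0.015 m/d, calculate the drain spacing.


S^2 = 8*K2*de*m/q + 4*K1*m^2/q
S^2 = 8*0.3*4*0.8/0.015 + 4*0.9*0.8^2/0.015
S = sqrt(665.6000)

25.7992 m


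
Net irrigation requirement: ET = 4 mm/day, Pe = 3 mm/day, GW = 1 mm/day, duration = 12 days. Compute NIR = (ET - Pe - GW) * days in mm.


Daily deficit = ET - Pe - GW = 4 - 3 - 1 = 0 mm/day
NIR = 0 * 12 = 0 mm

0 mm


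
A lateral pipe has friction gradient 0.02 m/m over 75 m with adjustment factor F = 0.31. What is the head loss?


hf = J * L * F = 0.02 * 75 * 0.31 = 0.4650 m

0.4650 m


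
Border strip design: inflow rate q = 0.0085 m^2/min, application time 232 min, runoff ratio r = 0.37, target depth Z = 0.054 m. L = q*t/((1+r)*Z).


L = q*t/((1+r)*Z)
L = 0.0085*232/((1+0.37)*0.054)
L = 1.972/0.07398

26.6559 m


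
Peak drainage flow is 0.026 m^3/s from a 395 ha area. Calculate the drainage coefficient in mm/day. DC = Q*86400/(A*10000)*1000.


DC = Q * 86400 / (A * 10000) * 1000
DC = 0.026 * 86400 / (395 * 10000) * 1000
DC = 2246400.0000 / 3950000

0.5687 mm/day


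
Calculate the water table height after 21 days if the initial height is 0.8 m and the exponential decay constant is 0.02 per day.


m = m0 * exp(-k*t)
m = 0.8 * exp(-0.02 * 21)
m = 0.8 * exp(-0.4200)

0.5256 m


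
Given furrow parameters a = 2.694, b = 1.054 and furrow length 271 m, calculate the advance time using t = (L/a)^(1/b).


t = (L/a)^(1/b)
t = (271/2.694)^(1/1.054)
t = 100.593912^(1/1.054)

79.4279 min


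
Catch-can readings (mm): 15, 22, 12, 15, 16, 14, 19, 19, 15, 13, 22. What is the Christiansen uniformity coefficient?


mean = 16.545455 mm
MAD = 2.876033 mm
CU = (1 - 2.876033/16.545455)*100

82.6174 %


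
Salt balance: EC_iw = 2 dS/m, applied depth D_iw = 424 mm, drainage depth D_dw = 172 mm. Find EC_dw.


EC_dw = EC_iw * D_iw / D_dw
EC_dw = 2 * 424 / 172
EC_dw = 848 / 172

4.9302 dS/m


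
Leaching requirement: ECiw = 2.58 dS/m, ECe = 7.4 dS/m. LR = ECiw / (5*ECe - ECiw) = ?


LR = ECiw / (5*ECe - ECiw)
LR = 2.58 / (5*7.4 - 2.58)
LR = 2.58 / 34.4200

0.0750


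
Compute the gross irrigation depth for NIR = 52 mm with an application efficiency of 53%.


Ea = 53% = 0.53
GID = NIR / Ea = 52 / 0.53 = 98.1132 mm

98.1132 mm


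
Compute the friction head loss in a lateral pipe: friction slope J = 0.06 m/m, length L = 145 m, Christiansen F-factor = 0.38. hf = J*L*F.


hf = J * L * F = 0.06 * 145 * 0.38 = 3.3060 m

3.3060 m


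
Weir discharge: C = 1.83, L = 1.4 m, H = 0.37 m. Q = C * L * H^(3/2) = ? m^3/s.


Q = C * L * H^(3/2) = 1.83 * 1.4 * 0.37^1.5 = 1.83 * 1.4 * 0.225062

0.5766 m^3/s


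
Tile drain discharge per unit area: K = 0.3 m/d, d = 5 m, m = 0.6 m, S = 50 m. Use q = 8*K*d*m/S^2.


q = 8*K*d*m/S^2
q = 8*0.3*5*0.6/50^2
q = 7.2000 / 2500

0.0029 m/d


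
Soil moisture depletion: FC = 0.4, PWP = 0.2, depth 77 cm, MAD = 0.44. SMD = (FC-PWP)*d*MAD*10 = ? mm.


SMD = (FC - PWP) * d * MAD * 10
SMD = (0.4 - 0.2) * 77 * 0.44 * 10
SMD = 0.2000 * 77 * 0.44 * 10

67.7600 mm


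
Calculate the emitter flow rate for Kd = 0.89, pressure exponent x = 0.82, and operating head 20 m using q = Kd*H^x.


q = Kd * H^x = 0.89 * 20^0.82 = 0.89 * 11.663922

10.3809 L/h


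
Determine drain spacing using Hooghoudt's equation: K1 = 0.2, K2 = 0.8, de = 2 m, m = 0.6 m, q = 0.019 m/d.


S^2 = 8*K2*de*m/q + 4*K1*m^2/q
S^2 = 8*0.8*2*0.6/0.019 + 4*0.2*0.6^2/0.019
S = sqrt(419.3684)

20.4785 m


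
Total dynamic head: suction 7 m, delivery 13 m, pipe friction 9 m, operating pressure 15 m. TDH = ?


TDH = Hs + Hd + hf + Hp = 7 + 13 + 9 + 15 = 44

44 m


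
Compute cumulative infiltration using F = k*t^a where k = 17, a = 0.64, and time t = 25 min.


F = k * t^a = 17 * 25^0.64
F = 17 * 7.846602

133.3922 mm


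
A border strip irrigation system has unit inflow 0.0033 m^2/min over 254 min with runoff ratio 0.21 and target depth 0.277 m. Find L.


L = q*t/((1+r)*Z)
L = 0.0033*254/((1+0.21)*0.277)
L = 0.8382/0.33517

2.5008 m


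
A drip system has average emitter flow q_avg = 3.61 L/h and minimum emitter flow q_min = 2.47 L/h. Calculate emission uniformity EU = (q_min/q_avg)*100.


EU = (q_min/q_avg)*100 = (2.47/3.61)*100 = 68.4211%

68.4211 %


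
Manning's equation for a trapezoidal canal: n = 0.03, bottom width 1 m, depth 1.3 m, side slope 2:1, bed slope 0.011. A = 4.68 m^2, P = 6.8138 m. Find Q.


R = A/P = 4.68/6.8138 = 0.686841
Q = (1/0.03) * 4.68 * 0.686841^(2/3) * 0.011^0.5

12.7367 m^3/s


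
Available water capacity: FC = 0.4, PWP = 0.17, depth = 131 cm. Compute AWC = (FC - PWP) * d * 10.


AWC = (FC - PWP) * d * 10
AWC = (0.4 - 0.17) * 131 * 10
AWC = 0.2300 * 131 * 10

301.3000 mm


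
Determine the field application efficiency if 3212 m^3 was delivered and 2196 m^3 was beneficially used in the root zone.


Ea = V_root / V_field * 100 = 2196 / 3212 * 100 = 68.3686%

68.3686 %


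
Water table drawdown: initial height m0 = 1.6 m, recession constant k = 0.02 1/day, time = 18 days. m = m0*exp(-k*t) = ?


m = m0 * exp(-k*t)
m = 1.6 * exp(-0.02 * 18)
m = 1.6 * exp(-0.3600)

1.1163 m


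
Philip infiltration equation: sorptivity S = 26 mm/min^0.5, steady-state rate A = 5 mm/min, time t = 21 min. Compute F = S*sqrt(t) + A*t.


F = S*sqrt(t) + A*t
F = 26*sqrt(21) + 5*21
F = 26*4.582576 + 105

224.1470 mm


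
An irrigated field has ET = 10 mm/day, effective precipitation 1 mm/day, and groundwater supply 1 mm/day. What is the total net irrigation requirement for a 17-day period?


Daily deficit = ET - Pe - GW = 10 - 1 - 1 = 8 mm/day
NIR = 8 * 17 = 136 mm

136.0000 mm


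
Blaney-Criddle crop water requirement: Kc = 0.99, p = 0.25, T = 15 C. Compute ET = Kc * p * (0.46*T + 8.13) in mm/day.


ET = Kc * p * (0.46*T + 8.13)
ET = 0.99 * 0.25 * (0.46*15 + 8.13)
ET = 0.99 * 0.25 * 15.0300

3.7199 mm/day


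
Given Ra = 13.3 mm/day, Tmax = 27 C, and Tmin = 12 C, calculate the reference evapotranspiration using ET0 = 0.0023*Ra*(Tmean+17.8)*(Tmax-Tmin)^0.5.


Tmean = (Tmax + Tmin)/2 = (27 + 12)/2 = 19.5
ET0 = 0.0023 * 13.3 * (19.5 + 17.8) * sqrt(27 - 12)
ET0 = 0.0023 * 13.3 * 37.3 * 3.872983

4.4191 mm/day


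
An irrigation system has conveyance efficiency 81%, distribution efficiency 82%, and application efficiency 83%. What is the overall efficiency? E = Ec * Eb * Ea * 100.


Ec = 0.81, Eb = 0.82, Ea = 0.83
E = 0.81 * 0.82 * 0.83 * 100 = 55.1286%

55.1286 %


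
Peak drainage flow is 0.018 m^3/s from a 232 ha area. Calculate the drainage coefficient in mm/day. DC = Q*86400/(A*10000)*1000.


DC = Q * 86400 / (A * 10000) * 1000
DC = 0.018 * 86400 / (232 * 10000) * 1000
DC = 1555200.0000 / 2320000

0.6703 mm/day


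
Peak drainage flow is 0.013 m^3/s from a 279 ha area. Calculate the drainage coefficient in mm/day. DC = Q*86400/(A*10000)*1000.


DC = Q * 86400 / (A * 10000) * 1000
DC = 0.013 * 86400 / (279 * 10000) * 1000
DC = 1123200.0000 / 2790000

0.4026 mm/day


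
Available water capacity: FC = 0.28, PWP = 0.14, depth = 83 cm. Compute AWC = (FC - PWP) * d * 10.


AWC = (FC - PWP) * d * 10
AWC = (0.28 - 0.14) * 83 * 10
AWC = 0.1400 * 83 * 10

116.2000 mm


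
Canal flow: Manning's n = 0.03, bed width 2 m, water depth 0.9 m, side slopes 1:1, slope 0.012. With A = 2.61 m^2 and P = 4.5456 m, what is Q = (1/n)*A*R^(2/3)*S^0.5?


R = A/P = 2.61/4.5456 = 0.574182
Q = (1/0.03) * 2.61 * 0.574182^(2/3) * 0.012^0.5

6.5838 m^3/s


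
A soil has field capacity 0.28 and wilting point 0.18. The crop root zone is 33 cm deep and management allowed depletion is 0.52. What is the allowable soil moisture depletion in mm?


SMD = (FC - PWP) * d * MAD * 10
SMD = (0.28 - 0.18) * 33 * 0.52 * 10
SMD = 0.1000 * 33 * 0.52 * 10

17.1600 mm


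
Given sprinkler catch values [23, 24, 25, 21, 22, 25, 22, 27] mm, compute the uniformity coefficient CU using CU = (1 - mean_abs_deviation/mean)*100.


mean = 23.625000 mm
MAD = 1.625000 mm
CU = (1 - 1.625000/23.625000)*100

93.1217 %


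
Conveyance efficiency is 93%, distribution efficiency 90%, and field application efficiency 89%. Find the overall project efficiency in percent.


Ec = 0.93, Eb = 0.9, Ea = 0.89
E = 0.93 * 0.9 * 0.89 * 100 = 74.4930%

74.4930 %


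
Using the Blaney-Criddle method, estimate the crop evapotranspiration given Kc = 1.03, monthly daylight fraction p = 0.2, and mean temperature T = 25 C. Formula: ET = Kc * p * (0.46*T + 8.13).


ET = Kc * p * (0.46*T + 8.13)
ET = 1.03 * 0.2 * (0.46*25 + 8.13)
ET = 1.03 * 0.2 * 19.6300

4.0438 mm/day


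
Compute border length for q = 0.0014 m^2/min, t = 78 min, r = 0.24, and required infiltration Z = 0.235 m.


L = q*t/((1+r)*Z)
L = 0.0014*78/((1+0.24)*0.235)
L = 0.1092/0.2914

0.3747 m


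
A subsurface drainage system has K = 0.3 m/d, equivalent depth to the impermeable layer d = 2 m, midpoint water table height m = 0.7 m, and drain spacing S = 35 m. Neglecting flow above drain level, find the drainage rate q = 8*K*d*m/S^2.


q = 8*K*d*m/S^2
q = 8*0.3*2*0.7/35^2
q = 3.3600 / 1225

0.0027 m/d


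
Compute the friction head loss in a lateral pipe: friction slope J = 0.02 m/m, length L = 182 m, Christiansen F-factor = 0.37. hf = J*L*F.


hf = J * L * F = 0.02 * 182 * 0.37 = 1.3468 m

1.3468 m


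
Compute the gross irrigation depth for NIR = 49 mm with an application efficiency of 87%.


Ea = 87% = 0.87
GID = NIR / Ea = 49 / 0.87 = 56.3218 mm

56.3218 mm


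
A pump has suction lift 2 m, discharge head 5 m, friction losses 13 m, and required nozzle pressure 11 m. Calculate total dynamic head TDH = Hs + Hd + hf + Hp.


TDH = Hs + Hd + hf + Hp = 2 + 5 + 13 + 11 = 31

31 m


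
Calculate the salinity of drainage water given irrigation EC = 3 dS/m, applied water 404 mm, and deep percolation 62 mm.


EC_dw = EC_iw * D_iw / D_dw
EC_dw = 3 * 404 / 62
EC_dw = 1212 / 62

19.5484 dS/m


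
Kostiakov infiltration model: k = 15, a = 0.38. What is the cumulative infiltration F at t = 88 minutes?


F = k * t^a = 15 * 88^0.38
F = 15 * 5.481550

82.2233 mm


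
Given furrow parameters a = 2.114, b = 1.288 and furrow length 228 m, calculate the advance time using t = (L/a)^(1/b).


t = (L/a)^(1/b)
t = (228/2.114)^(1/1.288)
t = 107.852412^(1/1.288)

37.8690 min


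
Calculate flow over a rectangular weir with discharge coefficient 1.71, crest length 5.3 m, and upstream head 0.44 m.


Q = C * L * H^(3/2) = 1.71 * 5.3 * 0.44^1.5 = 1.71 * 5.3 * 0.291863

2.6452 m^3/s


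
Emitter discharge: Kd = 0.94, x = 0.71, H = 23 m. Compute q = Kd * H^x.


q = Kd * H^x = 0.94 * 23^0.71 = 0.94 * 9.264602

8.7087 L/h


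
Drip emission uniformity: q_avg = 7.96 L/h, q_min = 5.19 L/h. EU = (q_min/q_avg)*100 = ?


EU = (q_min/q_avg)*100 = (5.19/7.96)*100 = 65.2010%

65.2010 %


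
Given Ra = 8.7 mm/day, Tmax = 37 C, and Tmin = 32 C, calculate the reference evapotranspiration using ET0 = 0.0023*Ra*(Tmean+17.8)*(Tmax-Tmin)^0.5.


Tmean = (Tmax + Tmin)/2 = (37 + 32)/2 = 34.5
ET0 = 0.0023 * 8.7 * (34.5 + 17.8) * sqrt(37 - 32)
ET0 = 0.0023 * 8.7 * 52.3 * 2.236068

2.3401 mm/day


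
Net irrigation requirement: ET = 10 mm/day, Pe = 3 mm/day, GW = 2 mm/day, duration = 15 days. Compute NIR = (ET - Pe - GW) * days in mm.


Daily deficit = ET - Pe - GW = 10 - 3 - 2 = 5 mm/day
NIR = 5 * 15 = 75 mm

75.0000 mm


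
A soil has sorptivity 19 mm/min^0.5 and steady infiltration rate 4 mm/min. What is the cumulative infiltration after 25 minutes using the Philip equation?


F = S*sqrt(t) + A*t
F = 19*sqrt(25) + 4*25
F = 19*5.000000 + 100

195.0000 mm


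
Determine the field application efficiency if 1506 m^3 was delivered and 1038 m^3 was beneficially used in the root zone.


Ea = V_root / V_field * 100 = 1038 / 1506 * 100 = 68.9243%

68.9243 %


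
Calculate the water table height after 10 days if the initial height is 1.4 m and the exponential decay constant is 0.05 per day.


m = m0 * exp(-k*t)
m = 1.4 * exp(-0.05 * 10)
m = 1.4 * exp(-0.5000)

0.8491 m


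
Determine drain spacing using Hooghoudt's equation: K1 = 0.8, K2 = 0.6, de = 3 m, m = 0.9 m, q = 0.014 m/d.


S^2 = 8*K2*de*m/q + 4*K1*m^2/q
S^2 = 8*0.6*3*0.9/0.014 + 4*0.8*0.9^2/0.014
S = sqrt(1110.8571)

33.3295 m


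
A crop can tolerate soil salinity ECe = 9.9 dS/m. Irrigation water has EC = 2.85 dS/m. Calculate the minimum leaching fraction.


LR = ECiw / (5*ECe - ECiw)
LR = 2.85 / (5*9.9 - 2.85)
LR = 2.85 / 46.6500

0.0611


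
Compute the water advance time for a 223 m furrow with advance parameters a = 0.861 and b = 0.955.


t = (L/a)^(1/b)
t = (223/0.861)^(1/0.955)
t = 259.001161^(1/0.955)

336.5251 min


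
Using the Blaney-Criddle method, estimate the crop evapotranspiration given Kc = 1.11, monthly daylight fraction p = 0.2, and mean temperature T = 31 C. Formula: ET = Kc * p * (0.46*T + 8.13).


ET = Kc * p * (0.46*T + 8.13)
ET = 1.11 * 0.2 * (0.46*31 + 8.13)
ET = 1.11 * 0.2 * 22.3900

4.9706 mm/day


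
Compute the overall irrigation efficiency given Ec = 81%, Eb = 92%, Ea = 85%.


Ec = 0.81, Eb = 0.92, Ea = 0.85
E = 0.81 * 0.92 * 0.85 * 100 = 63.3420%

63.3420 %


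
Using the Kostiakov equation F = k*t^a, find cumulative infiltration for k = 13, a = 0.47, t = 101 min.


F = k * t^a = 13 * 101^0.47
F = 13 * 8.750463

113.7560 mm


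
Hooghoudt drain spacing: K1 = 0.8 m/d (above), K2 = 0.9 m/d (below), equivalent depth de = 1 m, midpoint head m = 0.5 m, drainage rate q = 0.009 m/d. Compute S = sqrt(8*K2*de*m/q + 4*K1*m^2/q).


S^2 = 8*K2*de*m/q + 4*K1*m^2/q
S^2 = 8*0.9*1*0.5/0.009 + 4*0.8*0.5^2/0.009
S = sqrt(488.8889)

22.1108 m


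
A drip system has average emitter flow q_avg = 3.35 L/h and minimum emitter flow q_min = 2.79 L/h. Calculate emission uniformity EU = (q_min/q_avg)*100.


EU = (q_min/q_avg)*100 = (2.79/3.35)*100 = 83.2836%

83.2836 %


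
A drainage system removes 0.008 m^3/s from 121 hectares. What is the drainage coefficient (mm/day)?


DC = Q * 86400 / (A * 10000) * 1000
DC = 0.008 * 86400 / (121 * 10000) * 1000
DC = 691200.0000 / 1210000

0.5712 mm/day


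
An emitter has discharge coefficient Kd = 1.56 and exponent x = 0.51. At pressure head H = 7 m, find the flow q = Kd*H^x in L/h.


q = Kd * H^x = 1.56 * 7^0.51 = 1.56 * 2.697739

4.2085 L/h


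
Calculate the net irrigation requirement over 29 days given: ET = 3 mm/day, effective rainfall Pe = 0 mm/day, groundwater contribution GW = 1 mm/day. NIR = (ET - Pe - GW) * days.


Daily deficit = ET - Pe - GW = 3 - 0 - 1 = 2 mm/day
NIR = 2 * 29 = 58 mm

58.0000 mm


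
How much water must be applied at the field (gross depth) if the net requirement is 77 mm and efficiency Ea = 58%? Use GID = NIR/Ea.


Ea = 58% = 0.58
GID = NIR / Ea = 77 / 0.58 = 132.7586 mm

132.7586 mm


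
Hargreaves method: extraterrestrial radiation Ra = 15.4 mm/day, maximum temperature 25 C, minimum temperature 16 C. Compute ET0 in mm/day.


Tmean = (Tmax + Tmin)/2 = (25 + 16)/2 = 20.5
ET0 = 0.0023 * 15.4 * (20.5 + 17.8) * sqrt(25 - 16)
ET0 = 0.0023 * 15.4 * 38.3 * 3.000000

4.0698 mm/day


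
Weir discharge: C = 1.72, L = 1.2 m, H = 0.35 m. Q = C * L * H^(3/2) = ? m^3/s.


Q = C * L * H^(3/2) = 1.72 * 1.2 * 0.35^1.5 = 1.72 * 1.2 * 0.207063

0.4274 m^3/s


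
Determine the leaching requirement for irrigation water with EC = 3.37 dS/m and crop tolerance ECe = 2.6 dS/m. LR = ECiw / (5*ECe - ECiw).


LR = ECiw / (5*ECe - ECiw)
LR = 3.37 / (5*2.6 - 3.37)
LR = 3.37 / 9.6300

0.3499


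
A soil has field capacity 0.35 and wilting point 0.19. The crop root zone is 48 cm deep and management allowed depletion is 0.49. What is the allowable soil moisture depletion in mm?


SMD = (FC - PWP) * d * MAD * 10
SMD = (0.35 - 0.19) * 48 * 0.49 * 10
SMD = 0.1600 * 48 * 0.49 * 10

37.6320 mm


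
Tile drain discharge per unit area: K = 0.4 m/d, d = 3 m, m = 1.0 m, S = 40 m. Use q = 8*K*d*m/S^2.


q = 8*K*d*m/S^2
q = 8*0.4*3*1.0/40^2
q = 9.6000 / 1600

0.0060 m/d


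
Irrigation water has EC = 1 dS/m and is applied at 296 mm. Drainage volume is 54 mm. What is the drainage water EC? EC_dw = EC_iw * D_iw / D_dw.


EC_dw = EC_iw * D_iw / D_dw
EC_dw = 1 * 296 / 54
EC_dw = 296 / 54

5.4815 dS/m


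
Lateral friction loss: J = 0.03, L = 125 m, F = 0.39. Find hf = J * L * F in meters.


hf = J * L * F = 0.03 * 125 * 0.39 = 1.4625 m

1.4625 m


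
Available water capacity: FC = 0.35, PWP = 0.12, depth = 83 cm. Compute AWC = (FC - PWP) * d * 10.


AWC = (FC - PWP) * d * 10
AWC = (0.35 - 0.12) * 83 * 10
AWC = 0.2300 * 83 * 10

190.9000 mm


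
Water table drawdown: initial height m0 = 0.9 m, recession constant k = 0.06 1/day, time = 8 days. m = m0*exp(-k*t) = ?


m = m0 * exp(-k*t)
m = 0.9 * exp(-0.06 * 8)
m = 0.9 * exp(-0.4800)

0.5569 m


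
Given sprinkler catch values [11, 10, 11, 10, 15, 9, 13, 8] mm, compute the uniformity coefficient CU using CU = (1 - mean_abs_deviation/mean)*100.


mean = 10.875000 mm
MAD = 1.625000 mm
CU = (1 - 1.625000/10.875000)*100

85.0575 %


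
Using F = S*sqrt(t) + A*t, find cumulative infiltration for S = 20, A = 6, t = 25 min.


F = S*sqrt(t) + A*t
F = 20*sqrt(25) + 6*25
F = 20*5.000000 + 150

250.0000 mm


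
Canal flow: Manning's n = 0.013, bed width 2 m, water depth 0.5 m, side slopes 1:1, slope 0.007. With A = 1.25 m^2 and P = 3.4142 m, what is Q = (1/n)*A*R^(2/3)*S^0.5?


R = A/P = 1.25/3.4142 = 0.366118
Q = (1/0.013) * 1.25 * 0.366118^(2/3) * 0.007^0.5

4.1171 m^3/s


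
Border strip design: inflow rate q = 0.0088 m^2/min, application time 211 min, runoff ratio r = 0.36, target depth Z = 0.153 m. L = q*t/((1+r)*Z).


L = q*t/((1+r)*Z)
L = 0.0088*211/((1+0.36)*0.153)
L = 1.8568/0.20808

8.9235 m


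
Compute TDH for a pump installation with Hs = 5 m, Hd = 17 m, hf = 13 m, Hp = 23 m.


TDH = Hs + Hd + hf + Hp = 5 + 17 + 13 + 23 = 58

58 m


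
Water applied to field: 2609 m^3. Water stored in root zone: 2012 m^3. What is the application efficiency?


Ea = V_root / V_field * 100 = 2012 / 2609 * 100 = 77.1177%

77.1177 %


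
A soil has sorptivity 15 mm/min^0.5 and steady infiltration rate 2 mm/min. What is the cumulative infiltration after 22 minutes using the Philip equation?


F = S*sqrt(t) + A*t
F = 15*sqrt(22) + 2*22
F = 15*4.690416 + 44

114.3562 mm


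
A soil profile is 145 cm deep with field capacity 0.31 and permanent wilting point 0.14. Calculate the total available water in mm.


AWC = (FC - PWP) * d * 10
AWC = (0.31 - 0.14) * 145 * 10
AWC = 0.1700 * 145 * 10

246.5000 mm


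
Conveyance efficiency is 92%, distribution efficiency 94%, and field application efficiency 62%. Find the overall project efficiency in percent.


Ec = 0.92, Eb = 0.94, Ea = 0.62
E = 0.92 * 0.94 * 0.62 * 100 = 53.6176%

53.6176 %


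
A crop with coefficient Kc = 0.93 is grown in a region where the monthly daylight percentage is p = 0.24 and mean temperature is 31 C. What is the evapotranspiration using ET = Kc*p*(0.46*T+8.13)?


ET = Kc * p * (0.46*T + 8.13)
ET = 0.93 * 0.24 * (0.46*31 + 8.13)
ET = 0.93 * 0.24 * 22.3900

4.9974 mm/day


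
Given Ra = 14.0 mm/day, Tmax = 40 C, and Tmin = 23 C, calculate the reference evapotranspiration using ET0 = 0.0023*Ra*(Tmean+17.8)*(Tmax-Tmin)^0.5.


Tmean = (Tmax + Tmin)/2 = (40 + 23)/2 = 31.5
ET0 = 0.0023 * 14.0 * (31.5 + 17.8) * sqrt(40 - 23)
ET0 = 0.0023 * 14.0 * 49.3 * 4.123106

6.5453 mm/day


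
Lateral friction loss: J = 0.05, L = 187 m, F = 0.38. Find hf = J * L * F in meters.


hf = J * L * F = 0.05 * 187 * 0.38 = 3.5530 m

3.5530 m


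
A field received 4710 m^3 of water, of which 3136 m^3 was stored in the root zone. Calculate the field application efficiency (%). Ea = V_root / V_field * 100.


Ea = V_root / V_field * 100 = 3136 / 4710 * 100 = 66.5817%

66.5817 %


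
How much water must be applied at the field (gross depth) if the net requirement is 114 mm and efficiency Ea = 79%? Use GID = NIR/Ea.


Ea = 79% = 0.79
GID = NIR / Ea = 114 / 0.79 = 144.3038 mm

144.3038 mm


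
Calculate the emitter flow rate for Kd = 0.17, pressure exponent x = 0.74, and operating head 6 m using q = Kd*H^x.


q = Kd * H^x = 0.17 * 6^0.74 = 0.17 * 3.765580

0.6401 L/h


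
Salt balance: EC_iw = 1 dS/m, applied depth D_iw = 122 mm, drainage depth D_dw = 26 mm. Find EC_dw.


EC_dw = EC_iw * D_iw / D_dw
EC_dw = 1 * 122 / 26
EC_dw = 122 / 26

4.6923 dS/m


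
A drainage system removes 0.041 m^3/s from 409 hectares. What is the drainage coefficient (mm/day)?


DC = Q * 86400 / (A * 10000) * 1000
DC = 0.041 * 86400 / (409 * 10000) * 1000
DC = 3542400.0000 / 4090000

0.8661 mm/day


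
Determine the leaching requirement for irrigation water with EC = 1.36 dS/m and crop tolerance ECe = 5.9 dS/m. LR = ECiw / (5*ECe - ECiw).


LR = ECiw / (5*ECe - ECiw)
LR = 1.36 / (5*5.9 - 1.36)
LR = 1.36 / 28.1400

0.0483


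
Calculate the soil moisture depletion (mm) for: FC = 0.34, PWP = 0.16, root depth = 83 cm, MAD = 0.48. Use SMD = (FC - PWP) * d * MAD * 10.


SMD = (FC - PWP) * d * MAD * 10
SMD = (0.34 - 0.16) * 83 * 0.48 * 10
SMD = 0.1800 * 83 * 0.48 * 10

71.7120 mm


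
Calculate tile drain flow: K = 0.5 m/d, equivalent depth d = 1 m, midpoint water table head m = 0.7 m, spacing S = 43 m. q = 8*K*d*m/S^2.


q = 8*K*d*m/S^2
q = 8*0.5*1*0.7/43^2
q = 2.8000 / 1849

0.0015 m/d


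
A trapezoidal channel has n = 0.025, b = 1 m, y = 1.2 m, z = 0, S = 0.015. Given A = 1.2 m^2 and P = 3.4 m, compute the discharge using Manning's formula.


R = A/P = 1.2/3.4 = 0.352941
Q = (1/0.025) * 1.2 * 0.352941^(2/3) * 0.015^0.5

2.9360 m^3/s


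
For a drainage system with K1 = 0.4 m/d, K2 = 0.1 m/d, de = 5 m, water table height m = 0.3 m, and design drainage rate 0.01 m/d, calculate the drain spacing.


S^2 = 8*K2*de*m/q + 4*K1*m^2/q
S^2 = 8*0.1*5*0.3/0.01 + 4*0.4*0.3^2/0.01
S = sqrt(134.4000)

11.5931 m
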